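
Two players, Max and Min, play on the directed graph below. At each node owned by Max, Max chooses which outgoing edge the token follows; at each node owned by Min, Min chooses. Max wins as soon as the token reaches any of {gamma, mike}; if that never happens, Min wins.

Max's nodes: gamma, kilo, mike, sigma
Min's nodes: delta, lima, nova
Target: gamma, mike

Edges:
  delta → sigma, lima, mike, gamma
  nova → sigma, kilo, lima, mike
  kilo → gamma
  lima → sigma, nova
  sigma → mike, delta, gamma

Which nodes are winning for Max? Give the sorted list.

gamma, kilo, mike, sigma

A0 = {gamma, mike}
A1: add {kilo, sigma} — sigma (Max) has sigma→mike; kilo (Max) has kilo→gamma.
A2 = A1; e.g. nova (Min) can still go to lima. Fixed point.
Max's winning region = {gamma, kilo, mike, sigma}.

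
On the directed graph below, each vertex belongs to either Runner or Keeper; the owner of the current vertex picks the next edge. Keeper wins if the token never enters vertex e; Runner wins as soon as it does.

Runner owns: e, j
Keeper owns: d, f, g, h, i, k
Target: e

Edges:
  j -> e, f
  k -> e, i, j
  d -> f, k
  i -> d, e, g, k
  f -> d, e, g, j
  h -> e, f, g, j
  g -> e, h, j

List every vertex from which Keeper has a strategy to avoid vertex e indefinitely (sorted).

A0 = {e}
A1: add {j} — j (Runner) has j→e.
A2 = A1; e.g. d (Keeper) can still go to f. Fixed point.
Runner's attractor = {e, j}; Keeper avoids the target exactly from the complement.

d, f, g, h, i, k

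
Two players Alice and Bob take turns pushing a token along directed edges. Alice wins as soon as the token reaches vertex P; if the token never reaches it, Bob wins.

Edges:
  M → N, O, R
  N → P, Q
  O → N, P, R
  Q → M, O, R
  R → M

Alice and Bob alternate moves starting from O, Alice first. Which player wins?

Alice

Track states (vertex, player-to-move).
A0 = {(P,Alice), (P,Bob)}
A1: add {(N,Alice), (O,Alice)}.
(O,Alice) ∈ A1 ⇒ Alice forces the target.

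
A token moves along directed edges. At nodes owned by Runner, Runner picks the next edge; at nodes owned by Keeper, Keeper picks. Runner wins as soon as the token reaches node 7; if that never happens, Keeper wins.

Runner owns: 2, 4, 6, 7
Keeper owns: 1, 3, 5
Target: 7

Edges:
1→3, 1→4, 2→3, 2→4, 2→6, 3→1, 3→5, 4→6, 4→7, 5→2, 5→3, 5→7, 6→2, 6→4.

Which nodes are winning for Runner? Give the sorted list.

A0 = {7}
A1: add {4} — 4 (Runner) has 4→7.
A2: add {2, 6} — 2 (Runner) has 2→4; 6 (Runner) has 6→4.
A3 = A2; e.g. 1 (Keeper) can still go to 3. Fixed point.
Runner's winning region = {2, 4, 6, 7}.

2, 4, 6, 7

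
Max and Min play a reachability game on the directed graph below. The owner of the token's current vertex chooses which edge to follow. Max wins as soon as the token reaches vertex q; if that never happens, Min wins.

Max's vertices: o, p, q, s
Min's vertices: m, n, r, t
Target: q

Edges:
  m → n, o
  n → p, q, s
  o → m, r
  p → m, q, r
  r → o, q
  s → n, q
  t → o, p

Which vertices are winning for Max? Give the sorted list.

n, p, q, s

A0 = {q}
A1: add {p, s} — p (Max) has p→q; s (Max) has s→q.
A2: add {n} — n (Min): all of {p, q, s} already in.
A3 = A2; e.g. m (Min) can still go to o. Fixed point.
Max's winning region = {n, p, q, s}.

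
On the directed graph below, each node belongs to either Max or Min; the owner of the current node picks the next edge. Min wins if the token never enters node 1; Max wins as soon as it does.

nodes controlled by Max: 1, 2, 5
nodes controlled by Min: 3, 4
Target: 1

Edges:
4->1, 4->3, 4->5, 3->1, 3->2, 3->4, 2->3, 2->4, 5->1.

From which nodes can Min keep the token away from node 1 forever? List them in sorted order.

2, 3, 4

A0 = {1}
A1: add {5} — 5 (Max) has 5→1.
A2 = A1; e.g. 2 (Max) has no edge into A1. Fixed point.
Max's attractor = {1, 5}; Min avoids the target exactly from the complement.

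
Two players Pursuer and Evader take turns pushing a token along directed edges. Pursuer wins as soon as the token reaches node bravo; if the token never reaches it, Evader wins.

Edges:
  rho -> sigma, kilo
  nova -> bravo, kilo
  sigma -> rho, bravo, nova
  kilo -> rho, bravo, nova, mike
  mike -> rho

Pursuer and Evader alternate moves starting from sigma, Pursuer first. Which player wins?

Pursuer

Track states (vertex, player-to-move).
A0 = {(bravo,Pursuer), (bravo,Evader)}
A1: add {(nova,Pursuer), (sigma,Pursuer), (kilo,Pursuer)}.
(sigma,Pursuer) ∈ A1 ⇒ Pursuer forces the target.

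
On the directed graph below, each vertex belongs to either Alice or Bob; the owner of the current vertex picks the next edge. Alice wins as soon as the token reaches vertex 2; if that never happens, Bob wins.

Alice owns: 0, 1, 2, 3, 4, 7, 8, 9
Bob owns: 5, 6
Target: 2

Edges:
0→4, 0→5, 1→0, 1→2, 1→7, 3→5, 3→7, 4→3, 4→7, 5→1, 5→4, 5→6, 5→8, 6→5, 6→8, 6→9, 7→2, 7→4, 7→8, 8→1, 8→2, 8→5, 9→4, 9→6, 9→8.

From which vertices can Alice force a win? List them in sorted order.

A0 = {2}
A1: add {1, 7, 8} — 1 (Alice) has 1→2; 7 (Alice) has 7→2; 8 (Alice) has 8→2.
A2: add {3, 4, 9} — 3 (Alice) has 3→7; 4 (Alice) has 4→7; 9 (Alice) has 9→8.
A3: add {0} — 0 (Alice) has 0→4.
A4 = A3; e.g. 5 (Bob) can still go to 6. Fixed point.
Alice's winning region = {0, 1, 2, 3, 4, 7, 8, 9}.

0, 1, 2, 3, 4, 7, 8, 9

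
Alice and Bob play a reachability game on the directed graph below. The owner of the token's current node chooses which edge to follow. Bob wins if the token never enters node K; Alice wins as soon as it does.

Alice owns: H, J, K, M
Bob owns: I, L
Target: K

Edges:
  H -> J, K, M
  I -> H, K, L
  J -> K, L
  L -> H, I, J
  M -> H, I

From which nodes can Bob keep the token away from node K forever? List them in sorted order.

A0 = {K}
A1: add {H, J} — H (Alice) has H→K; J (Alice) has J→K.
A2: add {M} — M (Alice) has M→H.
A3 = A2; e.g. I (Bob) can still go to L. Fixed point.
Alice's attractor = {H, J, K, M}; Bob avoids the target exactly from the complement.

I, L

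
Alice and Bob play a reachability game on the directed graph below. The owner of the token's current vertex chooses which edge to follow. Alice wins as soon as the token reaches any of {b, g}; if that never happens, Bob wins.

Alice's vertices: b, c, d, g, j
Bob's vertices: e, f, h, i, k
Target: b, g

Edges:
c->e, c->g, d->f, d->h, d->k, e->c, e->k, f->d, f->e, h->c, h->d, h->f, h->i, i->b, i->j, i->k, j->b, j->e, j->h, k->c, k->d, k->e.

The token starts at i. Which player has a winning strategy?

A0 = {b, g}
A1: add {c, j} — c (Alice) has c→g; j (Alice) has j→b.
A2 = A1; e.g. d (Alice) has no edge into A1. Fixed point.
i never enters the attractor, so Bob can avoid the target forever.

Bob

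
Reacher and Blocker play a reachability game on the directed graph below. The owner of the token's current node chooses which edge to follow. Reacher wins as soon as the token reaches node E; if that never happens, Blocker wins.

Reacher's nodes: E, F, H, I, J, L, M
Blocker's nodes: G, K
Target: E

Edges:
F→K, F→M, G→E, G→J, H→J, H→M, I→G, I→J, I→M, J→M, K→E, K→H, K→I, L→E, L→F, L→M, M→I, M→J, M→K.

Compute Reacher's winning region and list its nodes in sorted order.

E, L

A0 = {E}
A1: add {L} — L (Reacher) has L→E.
A2 = A1; e.g. F (Reacher) has no edge into A1. Fixed point.
Reacher's winning region = {E, L}.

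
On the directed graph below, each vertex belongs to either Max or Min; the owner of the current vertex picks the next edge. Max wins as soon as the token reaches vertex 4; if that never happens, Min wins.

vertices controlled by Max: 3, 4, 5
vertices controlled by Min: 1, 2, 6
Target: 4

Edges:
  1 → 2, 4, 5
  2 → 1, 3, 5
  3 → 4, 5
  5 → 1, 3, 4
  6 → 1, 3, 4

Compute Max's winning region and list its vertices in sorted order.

3, 4, 5

A0 = {4}
A1: add {3, 5} — 3 (Max) has 3→4; 5 (Max) has 5→4.
A2 = A1; e.g. 1 (Min) can still go to 2. Fixed point.
Max's winning region = {3, 4, 5}.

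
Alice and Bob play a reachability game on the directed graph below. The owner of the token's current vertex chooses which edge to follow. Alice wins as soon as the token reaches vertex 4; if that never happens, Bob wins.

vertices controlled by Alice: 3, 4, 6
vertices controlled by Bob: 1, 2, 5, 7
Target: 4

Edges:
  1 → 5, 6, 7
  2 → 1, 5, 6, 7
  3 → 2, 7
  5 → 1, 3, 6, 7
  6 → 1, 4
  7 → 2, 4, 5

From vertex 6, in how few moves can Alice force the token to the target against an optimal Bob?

A0 = {4}
A1: add {6} — 6 (Alice) has 6→4.
A2 = A1; e.g. 1 (Bob) can still go to 5. Fixed point.
6 enters the attractor at level 1, so Alice can force the target in 1 move from there.

1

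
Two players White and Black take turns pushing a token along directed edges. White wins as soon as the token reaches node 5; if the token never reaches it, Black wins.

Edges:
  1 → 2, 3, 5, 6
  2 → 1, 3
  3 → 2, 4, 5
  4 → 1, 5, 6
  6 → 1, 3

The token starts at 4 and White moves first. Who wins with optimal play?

White

Track states (vertex, player-to-move).
A0 = {(5,White), (5,Black)}
A1: add {(1,White), (3,White), (4,White)}.
(4,White) ∈ A1 ⇒ White forces the target.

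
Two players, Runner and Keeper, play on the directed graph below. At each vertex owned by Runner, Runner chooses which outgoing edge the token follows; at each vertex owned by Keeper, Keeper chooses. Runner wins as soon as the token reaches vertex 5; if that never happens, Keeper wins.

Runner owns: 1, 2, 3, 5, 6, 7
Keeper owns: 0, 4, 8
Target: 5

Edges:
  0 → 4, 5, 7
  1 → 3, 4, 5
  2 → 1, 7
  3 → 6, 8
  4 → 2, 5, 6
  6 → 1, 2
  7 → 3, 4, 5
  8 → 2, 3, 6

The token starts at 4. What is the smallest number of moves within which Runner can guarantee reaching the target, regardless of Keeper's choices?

A0 = {5}
A1: add {1, 7} — 1 (Runner) has 1→5; 7 (Runner) has 7→5.
A2: add {2, 6} — 2 (Runner) has 2→1; 6 (Runner) has 6→1.
A3: add {3, 4} — 3 (Runner) has 3→6; 4 (Keeper): all of {2, 5, 6} already in.
4 enters the attractor at level 3, so Runner can force the target in 3 moves from there.

3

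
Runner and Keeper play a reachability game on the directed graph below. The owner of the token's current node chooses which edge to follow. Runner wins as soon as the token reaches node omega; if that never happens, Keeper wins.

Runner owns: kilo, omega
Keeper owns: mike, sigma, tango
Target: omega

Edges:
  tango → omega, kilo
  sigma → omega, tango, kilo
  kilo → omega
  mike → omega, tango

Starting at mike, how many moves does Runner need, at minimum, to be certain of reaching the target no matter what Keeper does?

3

A0 = {omega}
A1: add {kilo} — kilo (Runner) has kilo→omega.
A2: add {tango} — tango (Keeper): all of {omega, kilo} already in.
A3: add {mike, sigma} — sigma (Keeper): all of {omega, tango, kilo} already in; mike (Keeper): all of {omega, tango} already in.
A3 = all vertices. Fixed point.
mike enters the attractor at level 3, so Runner can force the target in 3 moves from there.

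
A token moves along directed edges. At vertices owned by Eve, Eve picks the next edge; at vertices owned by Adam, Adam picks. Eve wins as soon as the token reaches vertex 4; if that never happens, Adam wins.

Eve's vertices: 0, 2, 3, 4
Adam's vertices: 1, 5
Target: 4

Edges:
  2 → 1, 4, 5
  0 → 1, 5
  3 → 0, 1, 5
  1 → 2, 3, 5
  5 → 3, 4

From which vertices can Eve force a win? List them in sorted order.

A0 = {4}
A1: add {2} — 2 (Eve) has 2→4.
A2 = A1; e.g. 0 (Eve) has no edge into A1. Fixed point.
Eve's winning region = {2, 4}.

2, 4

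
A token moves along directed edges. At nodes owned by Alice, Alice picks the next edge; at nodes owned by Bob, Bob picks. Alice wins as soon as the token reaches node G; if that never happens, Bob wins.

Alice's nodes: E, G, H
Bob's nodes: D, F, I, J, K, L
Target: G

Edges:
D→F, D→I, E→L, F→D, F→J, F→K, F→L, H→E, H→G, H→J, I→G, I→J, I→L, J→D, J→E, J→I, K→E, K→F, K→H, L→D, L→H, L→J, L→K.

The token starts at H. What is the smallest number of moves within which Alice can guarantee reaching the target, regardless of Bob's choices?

A0 = {G}
A1: add {H} — H (Alice) has H→G.
A2 = A1; e.g. D (Bob) can still go to F. Fixed point.
H enters the attractor at level 1, so Alice can force the target in 1 move from there.

1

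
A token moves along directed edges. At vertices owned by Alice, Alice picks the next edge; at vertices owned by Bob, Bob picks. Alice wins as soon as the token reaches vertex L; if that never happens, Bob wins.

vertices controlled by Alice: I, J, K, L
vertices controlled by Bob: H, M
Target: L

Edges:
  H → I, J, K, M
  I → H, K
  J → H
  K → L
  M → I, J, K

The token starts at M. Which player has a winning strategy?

Bob

A0 = {L}
A1: add {K} — K (Alice) has K→L.
A2: add {I} — I (Alice) has I→K.
A3 = A2; e.g. H (Bob) can still go to J. Fixed point.
M never enters the attractor, so Bob can avoid the target forever.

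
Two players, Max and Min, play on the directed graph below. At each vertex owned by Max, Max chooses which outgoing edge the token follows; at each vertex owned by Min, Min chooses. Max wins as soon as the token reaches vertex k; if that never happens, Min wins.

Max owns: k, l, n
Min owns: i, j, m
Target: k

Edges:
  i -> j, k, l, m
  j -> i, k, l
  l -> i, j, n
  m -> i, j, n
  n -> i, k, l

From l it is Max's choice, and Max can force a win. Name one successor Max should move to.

n

A0 = {k}
A1: add {n} — n (Max) has n→k.
A2: add {l} — l (Max) has l→n.
A3 = A2; e.g. i (Min) can still go to j. Fixed point.
From l, successor n is in the attractor (rank 1); the other successors i, j are not.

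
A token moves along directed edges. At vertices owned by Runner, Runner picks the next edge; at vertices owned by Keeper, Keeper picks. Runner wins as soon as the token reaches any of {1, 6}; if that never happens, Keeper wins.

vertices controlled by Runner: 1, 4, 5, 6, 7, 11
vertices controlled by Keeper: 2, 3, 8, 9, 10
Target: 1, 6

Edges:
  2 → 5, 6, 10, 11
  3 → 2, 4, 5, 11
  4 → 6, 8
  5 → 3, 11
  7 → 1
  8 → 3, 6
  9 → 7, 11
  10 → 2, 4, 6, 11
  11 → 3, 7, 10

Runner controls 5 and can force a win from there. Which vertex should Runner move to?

11

A0 = {1, 6}
A1: add {4, 7} — 4 (Runner) has 4→6; 7 (Runner) has 7→1.
A2: add {11} — 11 (Runner) has 11→7.
A3: add {5, 9} — 5 (Runner) has 5→11; 9 (Keeper): all of {7, 11} already in.
A4 = A3; e.g. 2 (Keeper) can still go to 10. Fixed point.
From 5, successor 11 is in the attractor (rank 2); the other successor 3 is not.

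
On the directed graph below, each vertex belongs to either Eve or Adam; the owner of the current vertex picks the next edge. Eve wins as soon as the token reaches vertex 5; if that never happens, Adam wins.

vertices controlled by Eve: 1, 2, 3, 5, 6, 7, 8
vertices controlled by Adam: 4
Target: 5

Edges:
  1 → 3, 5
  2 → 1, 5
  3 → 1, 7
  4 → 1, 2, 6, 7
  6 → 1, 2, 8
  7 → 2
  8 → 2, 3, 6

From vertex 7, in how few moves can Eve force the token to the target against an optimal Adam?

2

A0 = {5}
A1: add {1, 2} — 1 (Eve) has 1→5; 2 (Eve) has 2→5.
A2: add {3, 6, 7, 8} — 3 (Eve) has 3→1; 6 (Eve) has 6→1; 7 (Eve) has 7→2; 8 (Eve) has 8→2.
7 enters the attractor at level 2, so Eve can force the target in 2 moves from there.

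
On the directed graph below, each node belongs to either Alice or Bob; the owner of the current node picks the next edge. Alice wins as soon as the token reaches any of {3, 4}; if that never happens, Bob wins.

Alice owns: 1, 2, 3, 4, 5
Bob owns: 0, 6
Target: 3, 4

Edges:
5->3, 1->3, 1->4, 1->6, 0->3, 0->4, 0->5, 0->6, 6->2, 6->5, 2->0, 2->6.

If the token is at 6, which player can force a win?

Bob

A0 = {3, 4}
A1: add {1, 5} — 1 (Alice) has 1→3; 5 (Alice) has 5→3.
A2 = A1; e.g. 0 (Bob) can still go to 6. Fixed point.
6 never enters the attractor, so Bob can avoid the target forever.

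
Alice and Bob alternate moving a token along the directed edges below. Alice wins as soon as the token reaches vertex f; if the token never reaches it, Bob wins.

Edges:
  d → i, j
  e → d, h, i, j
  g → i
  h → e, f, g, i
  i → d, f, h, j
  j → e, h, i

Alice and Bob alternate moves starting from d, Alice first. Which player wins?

Bob

Track states (vertex, player-to-move).
A0 = {(f,Alice), (f,Bob)}
A1: add {(h,Alice), (i,Alice)}.
A2: add {(g,Bob)}.
A3 = A2; e.g. (d,Alice) stays out. (d,Alice) never enters ⇒ Bob avoids the target.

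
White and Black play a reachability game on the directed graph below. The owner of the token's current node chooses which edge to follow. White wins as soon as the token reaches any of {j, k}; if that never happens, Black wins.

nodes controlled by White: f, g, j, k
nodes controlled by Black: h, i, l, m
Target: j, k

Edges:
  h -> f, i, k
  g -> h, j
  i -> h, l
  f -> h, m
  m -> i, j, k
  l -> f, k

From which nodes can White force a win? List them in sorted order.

A0 = {j, k}
A1: add {g} — g (White) has g→j.
A2 = A1; e.g. f (White) has no edge into A1. Fixed point.
White's winning region = {g, j, k}.

g, j, k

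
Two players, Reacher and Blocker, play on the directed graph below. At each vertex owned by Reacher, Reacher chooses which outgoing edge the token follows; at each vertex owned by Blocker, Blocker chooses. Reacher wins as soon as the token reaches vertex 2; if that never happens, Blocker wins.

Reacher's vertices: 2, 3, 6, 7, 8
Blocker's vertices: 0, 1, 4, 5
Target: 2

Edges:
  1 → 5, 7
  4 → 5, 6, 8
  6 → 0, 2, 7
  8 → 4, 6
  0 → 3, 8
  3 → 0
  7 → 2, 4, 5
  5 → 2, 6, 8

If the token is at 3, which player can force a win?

Blocker

A0 = {2}
A1: add {6, 7} — 6 (Reacher) has 6→2; 7 (Reacher) has 7→2.
A2: add {8} — 8 (Reacher) has 8→6.
A3: add {5} — 5 (Blocker): all of {2, 6, 8} already in.
A4: add {1, 4} — 1 (Blocker): all of {5, 7} already in; 4 (Blocker): all of {5, 6, 8} already in.
A5 = A4; e.g. 0 (Blocker) can still go to 3. Fixed point.
3 never enters the attractor, so Blocker can avoid the target forever.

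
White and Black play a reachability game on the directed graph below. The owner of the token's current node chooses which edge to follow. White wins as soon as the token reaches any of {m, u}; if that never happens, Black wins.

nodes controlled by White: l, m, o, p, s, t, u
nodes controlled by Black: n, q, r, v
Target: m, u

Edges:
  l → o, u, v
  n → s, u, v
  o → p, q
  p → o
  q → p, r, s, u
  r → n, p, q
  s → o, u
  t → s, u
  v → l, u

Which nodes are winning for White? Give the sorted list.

l, m, n, s, t, u, v

A0 = {m, u}
A1: add {l, s, t} — l (White) has l→u; s (White) has s→u; t (White) has t→u.
A2: add {v} — v (Black): all of {l, u} already in.
A3: add {n} — n (Black): all of {s, u, v} already in.
A4 = A3; e.g. o (White) has no edge into A3. Fixed point.
White's winning region = {l, m, n, s, t, u, v}.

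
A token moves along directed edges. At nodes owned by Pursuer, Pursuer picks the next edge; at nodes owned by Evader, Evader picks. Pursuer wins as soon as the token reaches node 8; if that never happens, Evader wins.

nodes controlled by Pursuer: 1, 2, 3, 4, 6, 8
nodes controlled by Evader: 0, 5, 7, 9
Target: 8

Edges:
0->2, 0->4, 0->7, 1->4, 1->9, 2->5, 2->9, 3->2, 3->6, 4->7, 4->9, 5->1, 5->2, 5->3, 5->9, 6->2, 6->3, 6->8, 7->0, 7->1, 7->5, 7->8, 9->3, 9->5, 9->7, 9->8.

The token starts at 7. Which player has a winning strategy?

Evader

A0 = {8}
A1: add {6} — 6 (Pursuer) has 6→8.
A2: add {3} — 3 (Pursuer) has 3→6.
A3 = A2; e.g. 0 (Evader) can still go to 2. Fixed point.
7 never enters the attractor, so Evader can avoid the target forever.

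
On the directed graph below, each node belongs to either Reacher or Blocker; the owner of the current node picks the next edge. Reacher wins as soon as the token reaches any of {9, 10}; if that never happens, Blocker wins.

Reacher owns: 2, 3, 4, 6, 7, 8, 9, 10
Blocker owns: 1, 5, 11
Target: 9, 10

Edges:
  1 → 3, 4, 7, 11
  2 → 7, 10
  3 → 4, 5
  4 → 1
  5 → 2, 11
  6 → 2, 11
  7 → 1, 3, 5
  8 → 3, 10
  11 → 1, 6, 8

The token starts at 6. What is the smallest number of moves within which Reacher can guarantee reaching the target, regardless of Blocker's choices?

2

A0 = {9, 10}
A1: add {2, 8} — 2 (Reacher) has 2→10; 8 (Reacher) has 8→10.
A2: add {6} — 6 (Reacher) has 6→2.
A3 = A2; e.g. 1 (Blocker) can still go to 3. Fixed point.
6 enters the attractor at level 2, so Reacher can force the target in 2 moves from there.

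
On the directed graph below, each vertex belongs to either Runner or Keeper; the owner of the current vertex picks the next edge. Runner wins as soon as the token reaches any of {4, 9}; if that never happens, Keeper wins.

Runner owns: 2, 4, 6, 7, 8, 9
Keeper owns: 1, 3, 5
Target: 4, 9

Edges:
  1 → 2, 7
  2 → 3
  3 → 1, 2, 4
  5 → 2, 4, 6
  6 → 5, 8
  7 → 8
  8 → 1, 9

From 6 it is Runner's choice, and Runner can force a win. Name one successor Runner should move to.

A0 = {4, 9}
A1: add {8} — 8 (Runner) has 8→9.
A2: add {6, 7} — 6 (Runner) has 6→8; 7 (Runner) has 7→8.
A3 = A2; e.g. 1 (Keeper) can still go to 2. Fixed point.
From 6, successor 8 is in the attractor (rank 1); the other successor 5 is not.

8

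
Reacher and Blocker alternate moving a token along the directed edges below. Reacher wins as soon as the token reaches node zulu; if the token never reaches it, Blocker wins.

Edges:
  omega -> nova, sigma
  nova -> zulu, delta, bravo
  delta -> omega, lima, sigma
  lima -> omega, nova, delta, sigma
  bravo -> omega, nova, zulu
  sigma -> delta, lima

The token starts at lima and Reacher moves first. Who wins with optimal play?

Track states (vertex, player-to-move).
A0 = {(zulu,Reacher), (zulu,Blocker)}
A1: add {(nova,Reacher), (bravo,Reacher)}.
A2 = A1; e.g. (omega,Reacher) stays out. (lima,Reacher) never enters ⇒ Blocker avoids the target.

Blocker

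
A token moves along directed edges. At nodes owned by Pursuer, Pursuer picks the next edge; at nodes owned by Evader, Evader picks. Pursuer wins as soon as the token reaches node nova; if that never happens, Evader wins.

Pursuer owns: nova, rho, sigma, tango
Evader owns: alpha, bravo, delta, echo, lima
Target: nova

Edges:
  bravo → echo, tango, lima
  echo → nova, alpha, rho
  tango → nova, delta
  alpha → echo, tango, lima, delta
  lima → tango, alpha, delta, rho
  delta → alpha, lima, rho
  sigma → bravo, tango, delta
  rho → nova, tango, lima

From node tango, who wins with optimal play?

Pursuer

A0 = {nova}
A1: add {rho, tango} — tango (Pursuer) has tango→nova; rho (Pursuer) has rho→nova.
tango ∈ A1, so Pursuer can force the target.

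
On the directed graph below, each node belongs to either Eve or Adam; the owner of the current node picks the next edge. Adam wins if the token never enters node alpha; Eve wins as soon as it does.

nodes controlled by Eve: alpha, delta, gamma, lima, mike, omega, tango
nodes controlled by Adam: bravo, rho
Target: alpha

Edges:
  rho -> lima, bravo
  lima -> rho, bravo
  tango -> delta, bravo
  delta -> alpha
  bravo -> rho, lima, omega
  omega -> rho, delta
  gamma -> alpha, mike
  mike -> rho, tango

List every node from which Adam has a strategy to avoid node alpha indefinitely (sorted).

A0 = {alpha}
A1: add {delta, gamma} — delta (Eve) has delta→alpha; gamma (Eve) has gamma→alpha.
A2: add {omega, tango} — tango (Eve) has tango→delta; omega (Eve) has omega→delta.
A3: add {mike} — mike (Eve) has mike→tango.
A4 = A3; e.g. rho (Adam) can still go to lima. Fixed point.
Eve's attractor = {alpha, delta, gamma, mike, omega, tango}; Adam avoids the target exactly from the complement.

bravo, lima, rho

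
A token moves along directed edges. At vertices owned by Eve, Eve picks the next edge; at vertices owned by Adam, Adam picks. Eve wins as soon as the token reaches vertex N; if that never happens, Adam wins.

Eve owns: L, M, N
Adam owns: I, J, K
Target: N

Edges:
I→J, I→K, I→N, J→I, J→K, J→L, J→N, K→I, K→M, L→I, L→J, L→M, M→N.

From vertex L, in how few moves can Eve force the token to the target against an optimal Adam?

2

A0 = {N}
A1: add {M} — M (Eve) has M→N.
A2: add {L} — L (Eve) has L→M.
A3 = A2; e.g. I (Adam) can still go to J. Fixed point.
L enters the attractor at level 2, so Eve can force the target in 2 moves from there.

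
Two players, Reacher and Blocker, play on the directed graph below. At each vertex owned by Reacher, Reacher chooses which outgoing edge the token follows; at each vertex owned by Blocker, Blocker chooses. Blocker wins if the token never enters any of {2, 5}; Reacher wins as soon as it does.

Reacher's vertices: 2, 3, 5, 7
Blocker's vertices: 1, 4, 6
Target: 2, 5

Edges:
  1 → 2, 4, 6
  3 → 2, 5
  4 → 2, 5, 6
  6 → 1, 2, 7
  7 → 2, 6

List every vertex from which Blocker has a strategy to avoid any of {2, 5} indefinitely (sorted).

1, 4, 6

A0 = {2, 5}
A1: add {3, 7} — 3 (Reacher) has 3→2; 7 (Reacher) has 7→2.
A2 = A1; e.g. 1 (Blocker) can still go to 4. Fixed point.
Reacher's attractor = {2, 3, 5, 7}; Blocker avoids the target exactly from the complement.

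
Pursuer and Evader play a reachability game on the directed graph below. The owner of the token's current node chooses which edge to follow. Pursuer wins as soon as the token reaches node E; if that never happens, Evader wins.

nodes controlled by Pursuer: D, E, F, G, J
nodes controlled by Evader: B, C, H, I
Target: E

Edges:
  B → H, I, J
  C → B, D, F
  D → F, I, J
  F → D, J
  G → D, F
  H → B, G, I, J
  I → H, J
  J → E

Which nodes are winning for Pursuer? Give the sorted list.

A0 = {E}
A1: add {J} — J (Pursuer) has J→E.
A2: add {D, F} — D (Pursuer) has D→J; F (Pursuer) has F→J.
A3: add {G} — G (Pursuer) has G→D.
A4 = A3; e.g. B (Evader) can still go to H. Fixed point.
Pursuer's winning region = {D, E, F, G, J}.

D, E, F, G, J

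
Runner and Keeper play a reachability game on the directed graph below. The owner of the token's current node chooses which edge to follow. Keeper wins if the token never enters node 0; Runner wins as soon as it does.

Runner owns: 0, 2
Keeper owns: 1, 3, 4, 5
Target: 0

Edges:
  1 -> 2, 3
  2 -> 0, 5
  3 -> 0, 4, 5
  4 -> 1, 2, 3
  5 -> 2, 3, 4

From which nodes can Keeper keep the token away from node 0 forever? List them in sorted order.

A0 = {0}
A1: add {2} — 2 (Runner) has 2→0.
A2 = A1; e.g. 1 (Keeper) can still go to 3. Fixed point.
Runner's attractor = {0, 2}; Keeper avoids the target exactly from the complement.

1, 3, 4, 5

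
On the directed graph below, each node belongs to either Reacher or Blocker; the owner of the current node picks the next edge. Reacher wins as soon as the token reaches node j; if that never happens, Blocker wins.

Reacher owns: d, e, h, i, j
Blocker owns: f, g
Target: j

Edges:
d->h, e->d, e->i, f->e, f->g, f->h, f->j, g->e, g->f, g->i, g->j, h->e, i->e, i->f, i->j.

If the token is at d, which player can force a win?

Reacher

A0 = {j}
A1: add {i} — i (Reacher) has i→j.
A2: add {e} — e (Reacher) has e→i.
A3: add {h} — h (Reacher) has h→e.
A4: add {d} — d (Reacher) has d→h.
A5 = A4; e.g. f (Blocker) can still go to g. Fixed point.
d ∈ A4, so Reacher can force the target.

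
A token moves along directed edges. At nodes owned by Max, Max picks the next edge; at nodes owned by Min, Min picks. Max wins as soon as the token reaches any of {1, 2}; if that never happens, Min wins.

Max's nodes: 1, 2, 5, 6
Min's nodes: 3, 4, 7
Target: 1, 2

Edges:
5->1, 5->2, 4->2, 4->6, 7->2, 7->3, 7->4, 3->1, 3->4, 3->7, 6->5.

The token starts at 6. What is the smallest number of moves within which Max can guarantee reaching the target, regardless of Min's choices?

A0 = {1, 2}
A1: add {5} — 5 (Max) has 5→1.
A2: add {6} — 6 (Max) has 6→5.
6 enters the attractor at level 2, so Max can force the target in 2 moves from there.

2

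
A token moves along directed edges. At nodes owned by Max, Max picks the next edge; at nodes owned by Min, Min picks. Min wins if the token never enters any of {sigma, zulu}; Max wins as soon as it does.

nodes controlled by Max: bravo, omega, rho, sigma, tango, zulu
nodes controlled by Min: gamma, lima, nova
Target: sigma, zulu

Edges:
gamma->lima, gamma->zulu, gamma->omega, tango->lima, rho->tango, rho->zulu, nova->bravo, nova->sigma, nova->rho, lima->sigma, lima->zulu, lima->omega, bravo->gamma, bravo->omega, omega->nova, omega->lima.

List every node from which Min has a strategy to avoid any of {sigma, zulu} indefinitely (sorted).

bravo, gamma, lima, nova, omega, tango

A0 = {sigma, zulu}
A1: add {rho} — rho (Max) has rho→zulu.
A2 = A1; e.g. nova (Min) can still go to bravo. Fixed point.
Max's attractor = {rho, sigma, zulu}; Min avoids the target exactly from the complement.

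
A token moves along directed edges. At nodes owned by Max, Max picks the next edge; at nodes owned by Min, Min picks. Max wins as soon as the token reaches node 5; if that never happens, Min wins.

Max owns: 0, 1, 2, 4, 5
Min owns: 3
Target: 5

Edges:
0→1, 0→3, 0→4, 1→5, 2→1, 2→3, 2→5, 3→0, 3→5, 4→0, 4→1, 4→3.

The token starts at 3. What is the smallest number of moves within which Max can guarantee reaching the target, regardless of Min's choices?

A0 = {5}
A1: add {1, 2} — 1 (Max) has 1→5; 2 (Max) has 2→5.
A2: add {0, 4} — 0 (Max) has 0→1; 4 (Max) has 4→1.
A3: add {3} — 3 (Min): all of {0, 5} already in.
A3 = all vertices. Fixed point.
3 enters the attractor at level 3, so Max can force the target in 3 moves from there.

3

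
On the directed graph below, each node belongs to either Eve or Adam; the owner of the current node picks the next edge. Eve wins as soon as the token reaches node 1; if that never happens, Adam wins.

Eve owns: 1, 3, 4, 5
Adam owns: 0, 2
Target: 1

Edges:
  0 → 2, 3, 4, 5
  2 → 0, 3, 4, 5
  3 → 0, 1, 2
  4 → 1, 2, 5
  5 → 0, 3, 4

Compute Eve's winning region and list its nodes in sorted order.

1, 3, 4, 5

A0 = {1}
A1: add {3, 4} — 3 (Eve) has 3→1; 4 (Eve) has 4→1.
A2: add {5} — 5 (Eve) has 5→3.
A3 = A2; e.g. 0 (Adam) can still go to 2. Fixed point.
Eve's winning region = {1, 3, 4, 5}.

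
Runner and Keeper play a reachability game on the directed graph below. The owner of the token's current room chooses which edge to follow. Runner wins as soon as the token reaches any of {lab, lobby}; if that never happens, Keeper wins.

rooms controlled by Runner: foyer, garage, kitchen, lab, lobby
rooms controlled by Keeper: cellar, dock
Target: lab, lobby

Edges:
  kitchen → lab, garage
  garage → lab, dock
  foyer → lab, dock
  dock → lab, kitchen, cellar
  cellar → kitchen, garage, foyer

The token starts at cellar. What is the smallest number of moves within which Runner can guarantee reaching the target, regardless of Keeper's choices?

A0 = {lab, lobby}
A1: add {foyer, garage, kitchen} — kitchen (Runner) has kitchen→lab; garage (Runner) has garage→lab; foyer (Runner) has foyer→lab.
A2: add {cellar} — cellar (Keeper): all of {kitchen, garage, foyer} already in.
cellar enters the attractor at level 2, so Runner can force the target in 2 moves from there.

2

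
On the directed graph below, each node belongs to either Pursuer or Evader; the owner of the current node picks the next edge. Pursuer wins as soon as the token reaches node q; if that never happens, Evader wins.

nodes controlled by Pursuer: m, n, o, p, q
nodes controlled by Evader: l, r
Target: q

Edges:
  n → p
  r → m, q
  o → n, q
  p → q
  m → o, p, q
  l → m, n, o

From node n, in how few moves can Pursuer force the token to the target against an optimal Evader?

A0 = {q}
A1: add {m, o, p} — m (Pursuer) has m→q; o (Pursuer) has o→q; p (Pursuer) has p→q.
A2: add {n, r} — n (Pursuer) has n→p; r (Evader): all of {m, q} already in.
n enters the attractor at level 2, so Pursuer can force the target in 2 moves from there.

2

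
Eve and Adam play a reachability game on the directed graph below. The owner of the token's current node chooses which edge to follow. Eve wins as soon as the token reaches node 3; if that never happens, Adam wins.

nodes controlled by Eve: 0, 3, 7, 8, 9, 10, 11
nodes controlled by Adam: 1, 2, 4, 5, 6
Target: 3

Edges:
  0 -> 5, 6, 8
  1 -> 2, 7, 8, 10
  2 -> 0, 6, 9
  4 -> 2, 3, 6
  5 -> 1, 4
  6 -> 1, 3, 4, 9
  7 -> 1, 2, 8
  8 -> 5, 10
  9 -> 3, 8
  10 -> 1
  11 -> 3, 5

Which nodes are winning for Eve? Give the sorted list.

3, 9, 11

A0 = {3}
A1: add {9, 11} — 9 (Eve) has 9→3; 11 (Eve) has 11→3.
A2 = A1; e.g. 0 (Eve) has no edge into A1. Fixed point.
Eve's winning region = {3, 9, 11}.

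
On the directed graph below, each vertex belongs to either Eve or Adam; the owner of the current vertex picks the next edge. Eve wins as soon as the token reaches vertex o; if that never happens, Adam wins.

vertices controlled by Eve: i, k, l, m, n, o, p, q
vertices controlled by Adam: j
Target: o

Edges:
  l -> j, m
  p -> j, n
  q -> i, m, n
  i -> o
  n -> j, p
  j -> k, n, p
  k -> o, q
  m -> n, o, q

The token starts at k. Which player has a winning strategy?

A0 = {o}
A1: add {i, k, m} — i (Eve) has i→o; k (Eve) has k→o; m (Eve) has m→o.
k ∈ A1, so Eve can force the target.

Eve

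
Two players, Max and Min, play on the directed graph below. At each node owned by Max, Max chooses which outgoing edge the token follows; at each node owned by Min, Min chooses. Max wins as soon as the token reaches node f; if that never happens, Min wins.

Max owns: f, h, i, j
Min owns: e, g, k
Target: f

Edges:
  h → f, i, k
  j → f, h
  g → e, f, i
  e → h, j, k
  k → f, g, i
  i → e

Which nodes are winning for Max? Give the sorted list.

A0 = {f}
A1: add {h, j} — h (Max) has h→f; j (Max) has j→f.
A2 = A1; e.g. e (Min) can still go to k. Fixed point.
Max's winning region = {f, h, j}.

f, h, j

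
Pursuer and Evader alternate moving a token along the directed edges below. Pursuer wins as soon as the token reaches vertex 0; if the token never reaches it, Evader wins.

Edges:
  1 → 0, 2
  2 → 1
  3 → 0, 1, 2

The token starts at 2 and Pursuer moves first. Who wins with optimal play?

Track states (vertex, player-to-move).
A0 = {(0,Pursuer), (0,Evader)}
A1: add {(1,Pursuer), (3,Pursuer)}.
A2: add {(2,Evader)}.
A3 = A2; e.g. (1,Evader) stays out. (2,Pursuer) never enters ⇒ Evader avoids the target.

Evader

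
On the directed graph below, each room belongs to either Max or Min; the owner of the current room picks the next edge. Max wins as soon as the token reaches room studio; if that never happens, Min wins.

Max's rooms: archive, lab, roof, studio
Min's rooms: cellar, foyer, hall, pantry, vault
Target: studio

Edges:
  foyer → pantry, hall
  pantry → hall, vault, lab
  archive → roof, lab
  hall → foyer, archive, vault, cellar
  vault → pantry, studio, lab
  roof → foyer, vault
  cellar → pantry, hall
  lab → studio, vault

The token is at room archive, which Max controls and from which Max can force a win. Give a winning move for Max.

lab

A0 = {studio}
A1: add {lab} — lab (Max) has lab→studio.
A2: add {archive} — archive (Max) has archive→lab.
A3 = A2; e.g. foyer (Min) can still go to pantry. Fixed point.
From archive, successor lab is in the attractor (rank 1); the other successor roof is not.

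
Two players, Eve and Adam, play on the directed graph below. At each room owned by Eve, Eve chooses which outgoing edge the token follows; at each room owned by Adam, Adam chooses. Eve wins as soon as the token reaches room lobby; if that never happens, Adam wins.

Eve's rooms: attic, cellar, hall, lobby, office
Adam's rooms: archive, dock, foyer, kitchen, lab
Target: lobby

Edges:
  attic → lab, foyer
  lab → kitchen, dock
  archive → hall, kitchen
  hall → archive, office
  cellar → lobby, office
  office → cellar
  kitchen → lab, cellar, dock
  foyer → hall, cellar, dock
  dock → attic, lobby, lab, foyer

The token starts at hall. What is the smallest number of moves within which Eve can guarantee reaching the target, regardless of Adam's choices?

A0 = {lobby}
A1: add {cellar} — cellar (Eve) has cellar→lobby.
A2: add {office} — office (Eve) has office→cellar.
A3: add {hall} — hall (Eve) has hall→office.
A4 = A3; e.g. attic (Eve) has no edge into A3. Fixed point.
hall enters the attractor at level 3, so Eve can force the target in 3 moves from there.

3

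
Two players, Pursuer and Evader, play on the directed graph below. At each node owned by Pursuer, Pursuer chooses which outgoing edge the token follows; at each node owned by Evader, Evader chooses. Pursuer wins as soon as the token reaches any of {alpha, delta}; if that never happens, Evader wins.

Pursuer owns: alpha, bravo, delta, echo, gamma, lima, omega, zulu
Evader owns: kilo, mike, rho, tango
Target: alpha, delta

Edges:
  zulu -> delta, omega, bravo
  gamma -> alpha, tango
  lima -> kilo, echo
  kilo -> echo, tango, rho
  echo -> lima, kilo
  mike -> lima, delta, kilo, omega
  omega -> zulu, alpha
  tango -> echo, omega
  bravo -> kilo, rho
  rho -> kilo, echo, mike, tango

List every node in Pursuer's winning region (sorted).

alpha, delta, gamma, omega, zulu

A0 = {alpha, delta}
A1: add {gamma, omega, zulu} — zulu (Pursuer) has zulu→delta; gamma (Pursuer) has gamma→alpha; omega (Pursuer) has omega→alpha.
A2 = A1; e.g. lima (Pursuer) has no edge into A1. Fixed point.
Pursuer's winning region = {alpha, delta, gamma, omega, zulu}.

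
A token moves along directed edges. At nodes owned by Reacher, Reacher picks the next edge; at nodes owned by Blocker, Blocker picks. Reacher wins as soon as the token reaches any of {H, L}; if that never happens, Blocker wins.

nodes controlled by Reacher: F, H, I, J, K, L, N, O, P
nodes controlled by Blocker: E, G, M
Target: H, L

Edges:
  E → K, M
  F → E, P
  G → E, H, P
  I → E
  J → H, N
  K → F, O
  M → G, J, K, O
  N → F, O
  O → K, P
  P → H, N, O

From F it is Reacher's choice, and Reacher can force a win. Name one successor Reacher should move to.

A0 = {H, L}
A1: add {J, P} — J (Reacher) has J→H; P (Reacher) has P→H.
A2: add {F, O} — F (Reacher) has F→P; O (Reacher) has O→P.
A3: add {K, N} — K (Reacher) has K→F; N (Reacher) has N→F.
A4 = A3; e.g. E (Blocker) can still go to M. Fixed point.
From F, successor P is in the attractor (rank 1); the other successor E is not.

P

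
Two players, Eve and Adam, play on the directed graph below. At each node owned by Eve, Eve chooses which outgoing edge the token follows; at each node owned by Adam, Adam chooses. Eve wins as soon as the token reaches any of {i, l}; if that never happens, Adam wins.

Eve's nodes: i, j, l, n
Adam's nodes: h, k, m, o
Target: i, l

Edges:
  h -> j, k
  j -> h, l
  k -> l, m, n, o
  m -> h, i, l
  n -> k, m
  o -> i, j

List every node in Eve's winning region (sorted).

A0 = {i, l}
A1: add {j} — j (Eve) has j→l.
A2: add {o} — o (Adam): all of {i, j} already in.
A3 = A2; e.g. h (Adam) can still go to k. Fixed point.
Eve's winning region = {i, j, l, o}.

i, j, l, o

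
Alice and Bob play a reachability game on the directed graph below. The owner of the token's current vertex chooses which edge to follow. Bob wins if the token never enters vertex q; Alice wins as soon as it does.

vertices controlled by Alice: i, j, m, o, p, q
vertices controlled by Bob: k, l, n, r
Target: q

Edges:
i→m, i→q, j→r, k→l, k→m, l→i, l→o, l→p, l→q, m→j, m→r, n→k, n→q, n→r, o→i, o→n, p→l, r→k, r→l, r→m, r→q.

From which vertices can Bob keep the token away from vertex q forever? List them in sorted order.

j, k, l, m, n, p, r

A0 = {q}
A1: add {i} — i (Alice) has i→q.
A2: add {o} — o (Alice) has o→i.
A3 = A2; e.g. j (Alice) has no edge into A2. Fixed point.
Alice's attractor = {i, o, q}; Bob avoids the target exactly from the complement.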